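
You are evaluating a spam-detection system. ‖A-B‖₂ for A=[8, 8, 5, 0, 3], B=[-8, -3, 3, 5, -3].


d = √((8+ 8)² + (8+ 3)² + (5-3)² + (0-5)² + (3+ 3)²)
  = √(256 + 121 + 4 + 25 + 36)
  = √442 = 21.0238

21.0238


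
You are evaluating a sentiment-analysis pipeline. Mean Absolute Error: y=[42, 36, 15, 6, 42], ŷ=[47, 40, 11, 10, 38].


Absolute errors: |42-47|=5, |36-40|=4, |15-11|=4, |6-10|=4, |42-38|=4
Sum = 21
MAE = 21/5 = 21/5

21/5


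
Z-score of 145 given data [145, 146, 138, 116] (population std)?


μ = 136.25, σ = 12.0908
z = (145 - 136.25)/12.0908 = 0.7237

0.7237


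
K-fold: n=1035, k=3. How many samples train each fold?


Fold size = 1035/3 = 345
Training per fold = 1035 - 345 = 690

690


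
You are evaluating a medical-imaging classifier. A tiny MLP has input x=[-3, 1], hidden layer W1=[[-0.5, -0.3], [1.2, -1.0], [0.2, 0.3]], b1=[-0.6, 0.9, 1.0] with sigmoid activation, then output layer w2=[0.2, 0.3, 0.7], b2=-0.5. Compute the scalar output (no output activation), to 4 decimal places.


z1[0] = (-0.5)·(-3) + (-0.3)·(1) - 0.6 = 0.6
z1[1] = (1.2)·(-3) + (-1.0)·(1) + 0.9 = -3.7
z1[2] = (0.2)·(-3) + (0.3)·(1) + 1.0 = 0.7
h = sigmoid(z1) = [0.6457, 0.0241, 0.6682]
output = (0.2)·(0.6457) + (0.3)·(0.0241) + (0.7)·(0.6682) - 0.5 = 0.1041

0.1041


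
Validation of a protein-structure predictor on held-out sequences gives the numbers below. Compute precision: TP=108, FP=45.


Precision = TP/(TP+FP)
= 108/(108+45)
= 108/153 = 70.59%

70.59%


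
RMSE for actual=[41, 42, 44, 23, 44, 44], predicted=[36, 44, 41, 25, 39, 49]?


MSE = 92/6 = 15.3333
RMSE = √(92/6) = 3.9158

3.9158


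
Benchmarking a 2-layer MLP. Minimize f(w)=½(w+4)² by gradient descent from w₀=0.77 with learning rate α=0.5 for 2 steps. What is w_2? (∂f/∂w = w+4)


step 1: grad = 0.77+4 = 4.77; w = 0.77 - 0.5·(4.77) = -1.615
step 2: grad = -1.615+4 = 2.385; w = -1.615 - 0.5·(2.385) = -2.8075

-2.8075


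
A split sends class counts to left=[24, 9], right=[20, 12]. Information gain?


Parent = [44, 21], H_parent = 0.9077
H_left = 0.8454 (n=33), H_right = 0.9544 (n=32)
H_children = (33/65)·0.8454 + (32/65)·0.9544 = 0.8991
IG = 0.9077 - 0.8991 = 0.0086

0.0086


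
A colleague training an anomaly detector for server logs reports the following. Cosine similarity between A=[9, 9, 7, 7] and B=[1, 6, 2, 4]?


A·B = 9·1 + 9·6 + 7·2 + 7·4 = 105
‖A‖ = √260 = 16.1245, ‖B‖ = √57 = 7.5498
cos = 105/(√260·√57) = 105/√14820 = 0.8625

0.8625


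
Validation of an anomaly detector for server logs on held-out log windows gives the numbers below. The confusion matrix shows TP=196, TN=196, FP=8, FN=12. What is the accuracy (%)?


Accuracy = (TP+TN)/(TP+TN+FP+FN)
= (196+196)/(412)
= 392/412 = 95.15%

95.15%


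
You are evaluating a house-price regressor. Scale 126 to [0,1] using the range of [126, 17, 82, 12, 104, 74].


min=12, max=126
(126-12)/(126-12) = 114/114 = 1.0

1.0


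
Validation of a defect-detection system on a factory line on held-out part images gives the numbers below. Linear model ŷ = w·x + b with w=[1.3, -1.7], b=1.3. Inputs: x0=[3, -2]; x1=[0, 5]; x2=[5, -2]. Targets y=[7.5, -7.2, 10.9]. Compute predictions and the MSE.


ŷ0 = (1.3)·(3) + (-1.7)·(-2) + 1.3 = 8.6
ŷ1 = (1.3)·(0) + (-1.7)·(5) + 1.3 = -7.2
ŷ2 = (1.3)·(5) + (-1.7)·(-2) + 1.3 = 11.2
errors² = [1.21, 0.0, 0.09]
MSE = 1.3000/3 = 0.4333

0.4333


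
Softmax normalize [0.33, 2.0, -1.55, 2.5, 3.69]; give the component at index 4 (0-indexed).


Exponentials: e^0.33=1.391, e^2.0=7.3891, e^-1.55=0.2122, e^2.5=12.1825, e^3.69=40.0448
Sum = 61.2196
Softmax = [0.0227, 0.1207, 0.0035, 0.199, 0.6541]
p[4] = 40.0448/61.2196 = 0.6541

0.6541


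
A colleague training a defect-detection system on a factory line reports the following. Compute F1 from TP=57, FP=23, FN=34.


Precision = 57/80 = 0.7125
Recall = 57/91 = 0.6264
F1 = 2·P·R/(P+R) = 2·TP/(2·TP+FP+FN) = 114/(114+23+34) = 114/171 = 0.6667

0.6667


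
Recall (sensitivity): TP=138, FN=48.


Recall = TP/(TP+FN)
= 138/(138+48)
= 138/186 = 74.19%

74.19%


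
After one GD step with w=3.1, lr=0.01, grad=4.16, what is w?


w_new = w - α·∇
= 3.1 - 0.01·4.16
= 3.1 - 0.0416
= 3.0584

3.0584


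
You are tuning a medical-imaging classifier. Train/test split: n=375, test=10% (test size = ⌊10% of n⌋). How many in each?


Test = ⌊375·10/100⌋ = 37
Train = 375 - 37 = 338

Train: 338, Test: 37


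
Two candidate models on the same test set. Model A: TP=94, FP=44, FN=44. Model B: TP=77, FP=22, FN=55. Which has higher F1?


Model A: P=94/138=0.6812, R=94/138=0.6812, F1=2PR/(P+R)=2TP/(2TP+FP+FN)=188/276=0.6812
Model B: P=77/99=0.7778, R=77/132=0.5833, F1=2PR/(P+R)=2TP/(2TP+FP+FN)=154/231=0.6667
0.6812 > 0.6667 → Model A

Model A


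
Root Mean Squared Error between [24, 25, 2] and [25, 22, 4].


MSE = 14/3 = 4.6667
RMSE = √(14/3) = 2.1602

2.1602


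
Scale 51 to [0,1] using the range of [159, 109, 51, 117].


min=51, max=159
(51-51)/(159-51) = 0/108 = 0.0

0.0


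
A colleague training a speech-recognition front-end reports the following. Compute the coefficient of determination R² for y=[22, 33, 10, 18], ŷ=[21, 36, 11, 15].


ȳ = 20.75
SS_res = Σ(y-ŷ)² = 20
SS_tot = Σ(y-ȳ)² = 274.75
R² = 1 - SS_res/SS_tot = 1 - 0.0728 = 0.9272

0.9272


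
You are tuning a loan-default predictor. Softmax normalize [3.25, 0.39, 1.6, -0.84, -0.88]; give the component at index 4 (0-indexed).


Exponentials: e^3.25=25.7903, e^0.39=1.477, e^1.6=4.953, e^-0.84=0.4317, e^-0.88=0.4148
Sum = 33.0668
Softmax = [0.7799, 0.0447, 0.1498, 0.0131, 0.0125]
p[4] = 0.4148/33.0668 = 0.0125

0.0125


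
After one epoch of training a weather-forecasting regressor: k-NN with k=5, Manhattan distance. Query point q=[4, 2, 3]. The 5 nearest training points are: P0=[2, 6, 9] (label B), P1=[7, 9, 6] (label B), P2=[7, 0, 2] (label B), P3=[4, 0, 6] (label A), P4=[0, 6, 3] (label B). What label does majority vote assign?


d(q,P0) = 12  (label B)
d(q,P1) = 13  (label B)
d(q,P2) = 6  (label B)
d(q,P3) = 5  (label A)
d(q,P4) = 8  (label B)
Votes: A=1, B=4
Majority → B

B


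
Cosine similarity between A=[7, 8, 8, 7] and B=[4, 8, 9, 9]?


A·B = 7·4 + 8·8 + 8·9 + 7·9 = 227
‖A‖ = √226 = 15.0333, ‖B‖ = √242 = 15.5563
cos = 227/(√226·√242) = 227/√54692 = 0.9707

0.9707


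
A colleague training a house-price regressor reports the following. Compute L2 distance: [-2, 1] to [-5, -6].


d = √((-2+ 5)² + (1+ 6)²)
  = √(9 + 49)
  = √58 = 7.6158

7.6158


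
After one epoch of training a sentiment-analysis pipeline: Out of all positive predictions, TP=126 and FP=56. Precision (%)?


Precision = TP/(TP+FP)
= 126/(126+56)
= 126/182 = 69.23%

69.23%


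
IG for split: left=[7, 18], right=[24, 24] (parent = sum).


Parent = [31, 42], H_parent = 0.9836
H_left = 0.8555 (n=25), H_right = 1 (n=48)
H_children = (25/73)·0.8555 + (48/73)·1 = 0.9505
IG = 0.9836 - 0.9505 = 0.0331

0.0331


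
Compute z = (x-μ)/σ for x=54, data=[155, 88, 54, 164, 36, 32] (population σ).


μ = 88.1667, σ = 53.6359
z = (54 - 88.1667)/53.6359 = -0.637

-0.637


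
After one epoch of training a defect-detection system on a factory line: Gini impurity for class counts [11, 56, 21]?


Probabilities: [11/88, 56/88, 21/88] ≈ [0.125, 0.6364, 0.2386]
Σpᵢ² = (121 + 3136 + 441)/88² = 3698/7744
Gini = 1 - Σpᵢ² = 1 - 3698/7744 = 0.5225

0.5225


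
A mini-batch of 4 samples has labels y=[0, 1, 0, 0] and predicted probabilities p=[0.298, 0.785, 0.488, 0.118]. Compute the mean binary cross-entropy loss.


L[0] = -ln(1-0.298) = -ln(0.702) = 0.3538
L[1] = -ln(0.785) = 0.2421
L[2] = -ln(1-0.488) = -ln(0.512) = 0.6694
L[3] = -ln(1-0.118) = -ln(0.882) = 0.1256
mean = (0.3538 + 0.2421 + 0.6694 + 0.1256)/4 = 0.3477

0.3477


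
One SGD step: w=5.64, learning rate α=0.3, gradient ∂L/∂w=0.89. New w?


w_new = w - α·∇
= 5.64 - 0.3·0.89
= 5.64 - 0.267
= 5.373

5.373


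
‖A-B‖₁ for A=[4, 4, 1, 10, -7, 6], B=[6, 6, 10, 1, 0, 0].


d = |4-6| + |4-6| + |1-10| + |10-1| + |-7-0| + |6-0|
  = 2 + 2 + 9 + 9 + 7 + 6
  = 35

35


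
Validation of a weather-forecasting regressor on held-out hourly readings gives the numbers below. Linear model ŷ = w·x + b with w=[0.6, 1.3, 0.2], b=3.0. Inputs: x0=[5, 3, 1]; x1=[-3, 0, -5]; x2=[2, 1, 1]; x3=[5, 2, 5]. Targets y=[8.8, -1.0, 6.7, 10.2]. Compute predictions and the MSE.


ŷ0 = (0.6)·(5) + (1.3)·(3) + (0.2)·(1) + 3.0 = 10.1
ŷ1 = (0.6)·(-3) + (1.3)·(0) + (0.2)·(-5) + 3.0 = 0.2
ŷ2 = (0.6)·(2) + (1.3)·(1) + (0.2)·(1) + 3.0 = 5.7
ŷ3 = (0.6)·(5) + (1.3)·(2) + (0.2)·(5) + 3.0 = 9.6
errors² = [1.69, 1.44, 1.0, 0.36]
MSE = 4.4900/4 = 1.1225

1.1225


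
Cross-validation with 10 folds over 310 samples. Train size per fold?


Fold size = 310/10 = 31
Training per fold = 310 - 31 = 279

279


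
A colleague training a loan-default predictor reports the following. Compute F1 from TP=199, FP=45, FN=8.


Precision = 199/244 = 0.8156
Recall = 199/207 = 0.9614
F1 = 2·P·R/(P+R) = 2·TP/(2·TP+FP+FN) = 398/(398+45+8) = 398/451 = 0.8825

0.8825


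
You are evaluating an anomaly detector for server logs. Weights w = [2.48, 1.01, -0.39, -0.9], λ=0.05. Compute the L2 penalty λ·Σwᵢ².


‖w‖₂² = (2.48)² + (1.01)² + (-0.39)² + (-0.9)²
     = 6.1504 + 1.0201 + 0.1521 + 0.81
     = 8.1326
λ·‖w‖₂² = 0.05·8.1326 = 0.40663

0.40663


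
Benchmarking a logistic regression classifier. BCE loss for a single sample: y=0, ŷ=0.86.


BCE = -[y·ln(p) + (1-y)·ln(1-p)]
= -0 - 1·ln(1-0.86)
= -ln(0.14) = 1.9661

1.9661


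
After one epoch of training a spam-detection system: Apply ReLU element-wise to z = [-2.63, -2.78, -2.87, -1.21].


ReLU(-2.63) = max(0, -2.63) = 0.0
ReLU(-2.78) = max(0, -2.78) = 0.0
ReLU(-2.87) = max(0, -2.87) = 0.0
ReLU(-1.21) = max(0, -1.21) = 0.0
result = [0.0, 0.0, 0.0, 0.0]

[0.0, 0.0, 0.0, 0.0]


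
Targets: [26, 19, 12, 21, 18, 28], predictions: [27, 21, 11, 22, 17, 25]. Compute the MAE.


Absolute errors: |26-27|=1, |19-21|=2, |12-11|=1, |21-22|=1, |18-17|=1, |28-25|=3
Sum = 9
MAE = 9/6 = 3/2

3/2


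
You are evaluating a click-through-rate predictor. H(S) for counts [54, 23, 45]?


Probabilities: [54/122, 23/122, 45/122] ≈ [0.4426, 0.1885, 0.3689]
H = -((54/122)·log₂(54/122) + (23/122)·log₂(23/122) + (45/122)·log₂(45/122))
  = 1.505 bits

1.505 bits


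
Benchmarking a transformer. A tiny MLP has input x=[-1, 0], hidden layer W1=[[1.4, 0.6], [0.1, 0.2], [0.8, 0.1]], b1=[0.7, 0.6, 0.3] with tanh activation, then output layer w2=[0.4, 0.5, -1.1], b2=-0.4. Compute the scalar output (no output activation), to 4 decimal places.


z1[0] = (1.4)·(-1) + (0.6)·(0) + 0.7 = -0.7
z1[1] = (0.1)·(-1) + (0.2)·(0) + 0.6 = 0.5
z1[2] = (0.8)·(-1) + (0.1)·(0) + 0.3 = -0.5
h = tanh(z1) = [-0.6044, 0.4621, -0.4621]
output = (0.4)·(-0.6044) + (0.5)·(0.4621) + (-1.1)·(-0.4621) - 0.4 = 0.0976

0.0976


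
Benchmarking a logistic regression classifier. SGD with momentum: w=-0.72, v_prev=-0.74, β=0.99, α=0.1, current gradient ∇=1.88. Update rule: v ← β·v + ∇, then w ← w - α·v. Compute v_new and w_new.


v_new = 0.99·-0.74 + 1.88 = -0.7326 + 1.88 = 1.1474
w_new = -0.72 - 0.1·1.1474 = -0.72 - 0.11474 = -0.83474

v_new=1.1474, w_new=-0.83474


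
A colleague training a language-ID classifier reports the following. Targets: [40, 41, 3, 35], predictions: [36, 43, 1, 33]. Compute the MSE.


Squared errors: (40-36)²=16, (41-43)²=4, (3-1)²=4, (35-33)²=4
Sum = 28
MSE = 28/4 = 7

7


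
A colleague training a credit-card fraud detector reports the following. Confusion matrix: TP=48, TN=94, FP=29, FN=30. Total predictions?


Total = TP + TN + FP + FN
= 48 + 94 + 29 + 30
= 201
(Predicted positive: 77, predicted negative: 124)

201


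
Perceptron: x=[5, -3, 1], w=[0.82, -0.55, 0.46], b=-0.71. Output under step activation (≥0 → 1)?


z = (5)·(0.82) + (-3)·(-0.55) + (1)·(0.46) - 0.71
  = 5.5
step(z) = 1 (z≥0)

1


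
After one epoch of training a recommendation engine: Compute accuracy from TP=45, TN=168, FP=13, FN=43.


Accuracy = (TP+TN)/(TP+TN+FP+FN)
= (45+168)/(269)
= 213/269 = 79.18%

79.18%


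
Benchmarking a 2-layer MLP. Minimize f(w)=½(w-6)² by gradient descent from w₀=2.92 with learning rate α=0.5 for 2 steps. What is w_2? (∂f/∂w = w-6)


step 1: grad = 2.92-6 = -3.08; w = 2.92 - 0.5·(-3.08) = 4.46
step 2: grad = 4.46-6 = -1.54; w = 4.46 - 0.5·(-1.54) = 5.23

5.23


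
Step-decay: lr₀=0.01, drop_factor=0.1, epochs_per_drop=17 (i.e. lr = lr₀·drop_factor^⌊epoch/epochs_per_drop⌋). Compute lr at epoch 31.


n_drops = ⌊31/17⌋ = 1
lr = 0.01·0.1^1 = 0.01·0.1 = 0.001

0.001


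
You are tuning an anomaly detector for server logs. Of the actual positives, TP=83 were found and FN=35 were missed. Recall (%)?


Recall = TP/(TP+FN)
= 83/(83+35)
= 83/118 = 70.34%

70.34%


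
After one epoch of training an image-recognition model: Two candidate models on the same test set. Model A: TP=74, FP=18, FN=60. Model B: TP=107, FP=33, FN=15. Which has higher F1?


Model A: P=74/92=0.8043, R=74/134=0.5522, F1=2PR/(P+R)=2TP/(2TP+FP+FN)=148/226=0.6549
Model B: P=107/140=0.7643, R=107/122=0.877, F1=2PR/(P+R)=2TP/(2TP+FP+FN)=214/262=0.8168
0.6549 < 0.8168 → Model B

Model B


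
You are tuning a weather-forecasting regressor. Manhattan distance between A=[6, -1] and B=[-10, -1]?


d = |6+ 10| + |-1+ 1|
  = 16 + 0
  = 16

16


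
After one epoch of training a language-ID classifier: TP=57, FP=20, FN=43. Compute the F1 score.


Precision = 57/77 = 0.7403
Recall = 57/100 = 0.57
F1 = 2·P·R/(P+R) = 2·TP/(2·TP+FP+FN) = 114/(114+20+43) = 114/177 = 0.6441

0.6441


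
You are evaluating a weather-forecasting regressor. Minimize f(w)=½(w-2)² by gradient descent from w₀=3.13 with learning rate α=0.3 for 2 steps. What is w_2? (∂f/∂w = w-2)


step 1: grad = 3.13-2 = 1.13; w = 3.13 - 0.3·(1.13) = 2.791
step 2: grad = 2.791-2 = 0.791; w = 2.791 - 0.3·(0.791) = 2.5537

2.5537


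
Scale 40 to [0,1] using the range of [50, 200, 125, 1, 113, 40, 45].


min=1, max=200
(40-1)/(200-1) = 39/199 = 0.196

0.196


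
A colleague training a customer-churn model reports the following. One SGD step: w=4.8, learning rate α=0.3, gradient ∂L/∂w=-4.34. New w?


w_new = w - α·∇
= 4.8 - 0.3·-4.34
= 4.8 + 1.302
= 6.102

6.102


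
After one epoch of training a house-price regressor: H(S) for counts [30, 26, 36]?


Probabilities: [30/92, 26/92, 36/92] ≈ [0.3261, 0.2826, 0.3913]
H = -((30/92)·log₂(30/92) + (26/92)·log₂(26/92) + (36/92)·log₂(36/92))
  = 1.5721 bits

1.5721 bits


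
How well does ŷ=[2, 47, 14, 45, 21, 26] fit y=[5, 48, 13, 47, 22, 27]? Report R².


ȳ = 27
SS_res = Σ(y-ŷ)² = 17
SS_tot = Σ(y-ȳ)² = 1546
R² = 1 - SS_res/SS_tot = 1 - 0.011 = 0.989

0.989


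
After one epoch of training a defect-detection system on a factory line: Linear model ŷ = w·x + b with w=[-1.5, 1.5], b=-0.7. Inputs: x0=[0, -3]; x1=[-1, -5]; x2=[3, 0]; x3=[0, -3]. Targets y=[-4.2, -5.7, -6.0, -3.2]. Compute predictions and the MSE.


ŷ0 = (-1.5)·(0) + (1.5)·(-3) - 0.7 = -5.2
ŷ1 = (-1.5)·(-1) + (1.5)·(-5) - 0.7 = -6.7
ŷ2 = (-1.5)·(3) + (1.5)·(0) - 0.7 = -5.2
ŷ3 = (-1.5)·(0) + (1.5)·(-3) - 0.7 = -5.2
errors² = [1.0, 1.0, 0.64, 4.0]
MSE = 6.6400/4 = 1.66

1.66


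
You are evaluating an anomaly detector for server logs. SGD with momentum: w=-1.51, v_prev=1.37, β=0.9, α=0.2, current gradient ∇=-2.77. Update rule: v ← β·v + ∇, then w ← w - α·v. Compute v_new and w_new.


v_new = 0.9·1.37 - 2.77 = 1.233 - 2.77 = -1.537
w_new = -1.51 - 0.2·-1.537 = -1.51 + 0.3074 = -1.2026

v_new=-1.537, w_new=-1.2026


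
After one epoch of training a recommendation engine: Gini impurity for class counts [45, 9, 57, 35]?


Probabilities: [45/146, 9/146, 57/146, 35/146] ≈ [0.3082, 0.0616, 0.3904, 0.2397]
Σpᵢ² = (2025 + 81 + 3249 + 1225)/146² = 6580/21316
Gini = 1 - Σpᵢ² = 1 - 6580/21316 = 0.6913

0.6913


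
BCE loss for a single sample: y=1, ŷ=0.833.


BCE = -[y·ln(p) + (1-y)·ln(1-p)]
= -1·ln(0.833) - 0
= -ln(0.833) = 0.1827

0.1827


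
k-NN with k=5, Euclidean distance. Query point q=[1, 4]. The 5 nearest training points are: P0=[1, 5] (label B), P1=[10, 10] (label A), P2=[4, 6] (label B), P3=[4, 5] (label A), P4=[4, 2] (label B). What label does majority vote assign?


d(q,P0) = 1.0  (label B)
d(q,P1) = 10.8167  (label A)
d(q,P2) = 3.6056  (label B)
d(q,P3) = 3.1623  (label A)
d(q,P4) = 3.6056  (label B)
Votes: A=2, B=3
Majority → B

B


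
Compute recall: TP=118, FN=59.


Recall = TP/(TP+FN)
= 118/(118+59)
= 118/177 = 66.67%

66.67%


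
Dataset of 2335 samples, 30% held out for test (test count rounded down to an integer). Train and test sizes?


Test = ⌊2335·30/100⌋ = 700
Train = 2335 - 700 = 1635

Train: 1635, Test: 700


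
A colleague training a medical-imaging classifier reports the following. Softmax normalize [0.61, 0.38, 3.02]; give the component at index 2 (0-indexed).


Exponentials: e^0.61=1.8404, e^0.38=1.4623, e^3.02=20.4913
Sum = 23.794
Softmax = [0.0773, 0.0615, 0.8612]
p[2] = 20.4913/23.794 = 0.8612

0.8612


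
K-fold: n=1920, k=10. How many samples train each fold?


Fold size = 1920/10 = 192
Training per fold = 1920 - 192 = 1728

1728


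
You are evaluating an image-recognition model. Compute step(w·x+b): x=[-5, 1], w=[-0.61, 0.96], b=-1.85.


z = (-5)·(-0.61) + (1)·(0.96) - 1.85
  = 2.16
step(z) = 1 (z≥0)

1


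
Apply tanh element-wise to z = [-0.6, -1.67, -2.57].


tanh(-0.6) = -0.537
tanh(-1.67) = -0.9316
tanh(-2.57) = -0.9884
result = [-0.537, -0.9316, -0.9884]

[-0.537, -0.9316, -0.9884]


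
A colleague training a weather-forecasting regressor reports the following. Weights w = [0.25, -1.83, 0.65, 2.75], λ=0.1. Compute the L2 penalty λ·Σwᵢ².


‖w‖₂² = (0.25)² + (-1.83)² + (0.65)² + (2.75)²
     = 0.0625 + 3.3489 + 0.4225 + 7.5625
     = 11.3964
λ·‖w‖₂² = 0.1·11.3964 = 1.13964

1.13964


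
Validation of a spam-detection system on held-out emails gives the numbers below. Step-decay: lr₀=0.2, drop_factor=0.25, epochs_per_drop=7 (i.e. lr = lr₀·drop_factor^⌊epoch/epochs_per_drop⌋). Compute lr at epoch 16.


n_drops = ⌊16/7⌋ = 2
lr = 0.2·0.25^2 = 0.2·0.0625 = 0.0125

0.0125


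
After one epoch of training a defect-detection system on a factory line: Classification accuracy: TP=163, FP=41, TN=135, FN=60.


Accuracy = (TP+TN)/(TP+TN+FP+FN)
= (163+135)/(399)
= 298/399 = 74.69%

74.69%


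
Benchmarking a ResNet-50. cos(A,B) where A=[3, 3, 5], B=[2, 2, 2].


A·B = 3·2 + 3·2 + 5·2 = 22
‖A‖ = √43 = 6.5574, ‖B‖ = √12 = 3.4641
cos = 22/(√43·√12) = 22/√516 = 0.9685

0.9685


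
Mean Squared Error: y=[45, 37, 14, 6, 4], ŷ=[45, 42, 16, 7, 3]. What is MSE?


Squared errors: (45-45)²=0, (37-42)²=25, (14-16)²=4, (6-7)²=1, (4-3)²=1
Sum = 31
MSE = 31/5 = 31/5

31/5


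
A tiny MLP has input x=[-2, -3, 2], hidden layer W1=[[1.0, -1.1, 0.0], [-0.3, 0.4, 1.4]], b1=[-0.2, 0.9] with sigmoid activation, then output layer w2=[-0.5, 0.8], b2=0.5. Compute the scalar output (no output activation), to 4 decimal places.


z1[0] = (1.0)·(-2) + (-1.1)·(-3) + (0.0)·(2) - 0.2 = 1.1
z1[1] = (-0.3)·(-2) + (0.4)·(-3) + (1.4)·(2) + 0.9 = 3.1
h = sigmoid(z1) = [0.7503, 0.9569]
output = (-0.5)·(0.7503) + (0.8)·(0.9569) + 0.5 = 0.8904

0.8904


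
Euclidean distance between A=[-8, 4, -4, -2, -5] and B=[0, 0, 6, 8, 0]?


d = √((-8-0)² + (4-0)² + (-4-6)² + (-2-8)² + (-5-0)²)
  = √(64 + 16 + 100 + 100 + 25)
  = √305 = 17.4642

17.4642


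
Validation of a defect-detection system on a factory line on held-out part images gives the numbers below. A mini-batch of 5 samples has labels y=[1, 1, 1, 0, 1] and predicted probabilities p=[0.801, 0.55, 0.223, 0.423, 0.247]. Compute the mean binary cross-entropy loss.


L[0] = -ln(0.801) = 0.2219
L[1] = -ln(0.55) = 0.5978
L[2] = -ln(0.223) = 1.5006
L[3] = -ln(1-0.423) = -ln(0.577) = 0.5499
L[4] = -ln(0.247) = 1.3984
mean = (0.2219 + 0.5978 + 1.5006 + 0.5499 + 1.3984)/5 = 0.8537

0.8537


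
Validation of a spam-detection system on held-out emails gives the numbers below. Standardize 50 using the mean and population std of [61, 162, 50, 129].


μ = 100.5, σ = 46.6503
z = (50 - 100.5)/46.6503 = -1.0825

-1.0825


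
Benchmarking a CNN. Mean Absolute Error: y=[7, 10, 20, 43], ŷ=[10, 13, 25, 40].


Absolute errors: |7-10|=3, |10-13|=3, |20-25|=5, |43-40|=3
Sum = 14
MAE = 14/4 = 7/2

7/2


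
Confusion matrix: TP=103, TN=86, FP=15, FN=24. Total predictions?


Total = TP + TN + FP + FN
= 103 + 86 + 15 + 24
= 228
(Predicted positive: 118, predicted negative: 110)

228


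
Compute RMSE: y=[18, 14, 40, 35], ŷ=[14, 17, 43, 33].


MSE = 38/4 = 9.5
RMSE = √(38/4) = 3.0822

3.0822


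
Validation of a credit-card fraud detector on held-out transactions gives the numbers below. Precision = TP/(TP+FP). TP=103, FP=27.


Precision = TP/(TP+FP)
= 103/(103+27)
= 103/130 = 79.23%

79.23%


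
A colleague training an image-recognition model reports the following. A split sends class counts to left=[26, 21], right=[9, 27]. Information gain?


Parent = [35, 48], H_parent = 0.9822
H_left = 0.9918 (n=47), H_right = 0.8113 (n=36)
H_children = (47/83)·0.9918 + (36/83)·0.8113 = 0.9135
IG = 0.9822 - 0.9135 = 0.0687

0.0687


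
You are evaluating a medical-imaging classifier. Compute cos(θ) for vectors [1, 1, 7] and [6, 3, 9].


A·B = 1·6 + 1·3 + 7·9 = 72
‖A‖ = √51 = 7.1414, ‖B‖ = √126 = 11.225
cos = 72/(√51·√126) = 72/√6426 = 0.8982

0.8982


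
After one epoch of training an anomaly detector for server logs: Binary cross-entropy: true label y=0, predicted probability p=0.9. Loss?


BCE = -[y·ln(p) + (1-y)·ln(1-p)]
= -0 - 1·ln(1-0.9)
= -ln(0.1) = 2.3026

2.3026


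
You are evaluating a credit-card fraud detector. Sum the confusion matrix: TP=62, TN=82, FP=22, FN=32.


Total = TP + TN + FP + FN
= 62 + 82 + 22 + 32
= 198
(Predicted positive: 84, predicted negative: 114)

198


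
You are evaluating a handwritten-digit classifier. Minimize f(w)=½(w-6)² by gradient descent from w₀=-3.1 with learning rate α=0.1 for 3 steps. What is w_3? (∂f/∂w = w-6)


step 1: grad = -3.1-6 = -9.1; w = -3.1 - 0.1·(-9.1) = -2.19
step 2: grad = -2.19-6 = -8.19; w = -2.19 - 0.1·(-8.19) = -1.371
step 3: grad = -1.371-6 = -7.371; w = -1.371 - 0.1·(-7.371) = -0.6339

-0.6339


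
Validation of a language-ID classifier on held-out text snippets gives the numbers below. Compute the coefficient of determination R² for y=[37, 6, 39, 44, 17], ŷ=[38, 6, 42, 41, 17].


ȳ = 28.6
SS_res = Σ(y-ŷ)² = 19
SS_tot = Σ(y-ȳ)² = 1061.2
R² = 1 - SS_res/SS_tot = 1 - 0.0179 = 0.9821

0.9821


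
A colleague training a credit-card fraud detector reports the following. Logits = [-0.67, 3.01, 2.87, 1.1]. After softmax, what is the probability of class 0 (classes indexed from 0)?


Exponentials: e^-0.67=0.5117, e^3.01=20.2874, e^2.87=17.637, e^1.1=3.0042
Sum = 41.4403
Softmax = [0.0123, 0.4896, 0.4256, 0.0725]
p[0] = 0.5117/41.4403 = 0.0123

0.0123


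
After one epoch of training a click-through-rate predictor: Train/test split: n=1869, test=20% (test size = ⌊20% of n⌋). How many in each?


Test = ⌊1869·20/100⌋ = 373
Train = 1869 - 373 = 1496

Train: 1496, Test: 373


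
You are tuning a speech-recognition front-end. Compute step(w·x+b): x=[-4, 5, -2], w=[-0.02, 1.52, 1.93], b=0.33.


z = (-4)·(-0.02) + (5)·(1.52) + (-2)·(1.93) + 0.33
  = 4.15
step(z) = 1 (z≥0)

1


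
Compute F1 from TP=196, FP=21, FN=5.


Precision = 196/217 = 0.9032
Recall = 196/201 = 0.9751
F1 = 2·P·R/(P+R) = 2·TP/(2·TP+FP+FN) = 392/(392+21+5) = 392/418 = 0.9378

0.9378


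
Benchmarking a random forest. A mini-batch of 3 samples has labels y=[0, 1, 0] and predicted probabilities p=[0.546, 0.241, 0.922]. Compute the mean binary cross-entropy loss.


L[0] = -ln(1-0.546) = -ln(0.454) = 0.7897
L[1] = -ln(0.241) = 1.423
L[2] = -ln(1-0.922) = -ln(0.078) = 2.551
mean = (0.7897 + 1.423 + 2.551)/3 = 1.5879

1.5879


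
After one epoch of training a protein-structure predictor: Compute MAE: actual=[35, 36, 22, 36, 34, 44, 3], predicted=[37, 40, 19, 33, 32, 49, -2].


Absolute errors: |35-37|=2, |36-40|=4, |22-19|=3, |36-33|=3, |34-32|=2, |44-49|=5, |3+ 2|=5
Sum = 24
MAE = 24/7 = 24/7

24/7


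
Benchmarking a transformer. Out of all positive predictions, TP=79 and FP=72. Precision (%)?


Precision = TP/(TP+FP)
= 79/(79+72)
= 79/151 = 52.32%

52.32%


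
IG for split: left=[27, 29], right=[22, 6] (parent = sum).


Parent = [49, 35], H_parent = 0.9799
H_left = 0.9991 (n=56), H_right = 0.7496 (n=28)
H_children = (56/84)·0.9991 + (28/84)·0.7496 = 0.9159
IG = 0.9799 - 0.9159 = 0.064

0.064


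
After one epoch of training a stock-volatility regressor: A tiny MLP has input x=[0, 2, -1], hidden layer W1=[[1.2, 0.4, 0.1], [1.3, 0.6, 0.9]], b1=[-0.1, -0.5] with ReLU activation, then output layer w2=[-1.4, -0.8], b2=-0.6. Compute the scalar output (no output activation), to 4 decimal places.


z1[0] = (1.2)·(0) + (0.4)·(2) + (0.1)·(-1) - 0.1 = 0.6
z1[1] = (1.3)·(0) + (0.6)·(2) + (0.9)·(-1) - 0.5 = -0.2
h = ReLU(z1) = [0.6, 0.0]
output = (-1.4)·(0.6) + (-0.8)·(0.0) - 0.6 = -1.44

-1.44


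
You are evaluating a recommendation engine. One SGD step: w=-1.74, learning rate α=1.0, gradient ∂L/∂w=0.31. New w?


w_new = w - α·∇
= -1.74 - 1.0·0.31
= -1.74 - 0.31
= -2.05

-2.05


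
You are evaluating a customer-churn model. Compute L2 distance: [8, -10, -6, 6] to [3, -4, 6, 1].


d = √((8-3)² + (-10+ 4)² + (-6-6)² + (6-1)²)
  = √(25 + 36 + 144 + 25)
  = √230 = 15.1658

15.1658


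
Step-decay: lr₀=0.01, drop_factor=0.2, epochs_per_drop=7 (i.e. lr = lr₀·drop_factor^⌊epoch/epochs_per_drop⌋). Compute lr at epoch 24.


n_drops = ⌊24/7⌋ = 3
lr = 0.01·0.2^3 = 0.01·0.008 = 0.00008

0.00008


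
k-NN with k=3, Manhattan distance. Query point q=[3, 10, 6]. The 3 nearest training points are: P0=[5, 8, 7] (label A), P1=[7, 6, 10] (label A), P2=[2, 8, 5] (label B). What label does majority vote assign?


d(q,P0) = 5  (label A)
d(q,P1) = 12  (label A)
d(q,P2) = 4  (label B)
Votes: A=2, B=1
Majority → A

A


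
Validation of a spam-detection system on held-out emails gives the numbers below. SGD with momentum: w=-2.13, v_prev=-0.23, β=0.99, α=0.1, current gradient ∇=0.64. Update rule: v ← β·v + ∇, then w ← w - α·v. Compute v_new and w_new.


v_new = 0.99·-0.23 + 0.64 = -0.2277 + 0.64 = 0.4123
w_new = -2.13 - 0.1·0.4123 = -2.13 - 0.04123 = -2.17123

v_new=0.4123, w_new=-2.17123


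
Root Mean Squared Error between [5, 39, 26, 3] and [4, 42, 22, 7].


MSE = 42/4 = 10.5
RMSE = √(42/4) = 3.2404

3.2404


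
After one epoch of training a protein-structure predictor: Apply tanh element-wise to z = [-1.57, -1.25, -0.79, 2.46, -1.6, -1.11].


tanh(-1.57) = -0.917
tanh(-1.25) = -0.8483
tanh(-0.79) = -0.6584
tanh(2.46) = 0.9855
tanh(-1.6) = -0.9217
tanh(-1.11) = -0.8041
result = [-0.917, -0.8483, -0.6584, 0.9855, -0.9217, -0.8041]

[-0.917, -0.8483, -0.6584, 0.9855, -0.9217, -0.8041]


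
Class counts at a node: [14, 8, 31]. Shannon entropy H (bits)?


Probabilities: [14/53, 8/53, 31/53] ≈ [0.2642, 0.1509, 0.5849]
H = -((14/53)·log₂(14/53) + (8/53)·log₂(8/53) + (31/53)·log₂(31/53))
  = 1.3716 bits

1.3716 bits


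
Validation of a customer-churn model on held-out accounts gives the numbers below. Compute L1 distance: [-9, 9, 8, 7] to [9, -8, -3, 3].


d = |-9-9| + |9+ 8| + |8+ 3| + |7-3|
  = 18 + 17 + 11 + 4
  = 50

50


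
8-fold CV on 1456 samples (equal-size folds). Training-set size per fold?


Fold size = 1456/8 = 182
Training per fold = 1456 - 182 = 1274

1274


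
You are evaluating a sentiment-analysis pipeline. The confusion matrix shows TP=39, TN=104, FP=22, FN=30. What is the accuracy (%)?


Accuracy = (TP+TN)/(TP+TN+FP+FN)
= (39+104)/(195)
= 143/195 = 73.33%

73.33%


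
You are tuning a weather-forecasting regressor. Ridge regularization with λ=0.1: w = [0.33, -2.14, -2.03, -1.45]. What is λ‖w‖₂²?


‖w‖₂² = (0.33)² + (-2.14)² + (-2.03)² + (-1.45)²
     = 0.1089 + 4.5796 + 4.1209 + 2.1025
     = 10.9119
λ·‖w‖₂² = 0.1·10.9119 = 1.09119

1.09119


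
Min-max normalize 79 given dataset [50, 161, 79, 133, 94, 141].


min=50, max=161
(79-50)/(161-50) = 29/111 = 0.2613

0.2613


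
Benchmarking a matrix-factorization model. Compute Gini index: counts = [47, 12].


Probabilities: [47/59, 12/59] ≈ [0.7966, 0.2034]
Σpᵢ² = (2209 + 144)/59² = 2353/3481
Gini = 1 - Σpᵢ² = 1 - 2353/3481 = 0.324

0.324


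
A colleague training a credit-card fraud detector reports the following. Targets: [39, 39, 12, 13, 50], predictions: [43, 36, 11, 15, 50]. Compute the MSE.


Squared errors: (39-43)²=16, (39-36)²=9, (12-11)²=1, (13-15)²=4, (50-50)²=0
Sum = 30
MSE = 30/5 = 6

6


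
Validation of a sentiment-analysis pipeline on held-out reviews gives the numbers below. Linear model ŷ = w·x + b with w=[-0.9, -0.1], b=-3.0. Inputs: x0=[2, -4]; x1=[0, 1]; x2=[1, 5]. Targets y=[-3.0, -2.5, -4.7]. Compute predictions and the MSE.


ŷ0 = (-0.9)·(2) + (-0.1)·(-4) - 3.0 = -4.4
ŷ1 = (-0.9)·(0) + (-0.1)·(1) - 3.0 = -3.1
ŷ2 = (-0.9)·(1) + (-0.1)·(5) - 3.0 = -4.4
errors² = [1.96, 0.36, 0.09]
MSE = 2.4100/3 = 0.8033

0.8033


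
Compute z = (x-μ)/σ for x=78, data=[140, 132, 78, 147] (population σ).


μ = 124.25, σ = 27.2248
z = (78 - 124.25)/27.2248 = -1.6988

-1.6988


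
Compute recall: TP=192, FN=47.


Recall = TP/(TP+FN)
= 192/(192+47)
= 192/239 = 80.33%

80.33%


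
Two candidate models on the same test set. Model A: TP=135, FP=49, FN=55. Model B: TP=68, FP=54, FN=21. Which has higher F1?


Model A: P=135/184=0.7337, R=135/190=0.7105, F1=2PR/(P+R)=2TP/(2TP+FP+FN)=270/374=0.7219
Model B: P=68/122=0.5574, R=68/89=0.764, F1=2PR/(P+R)=2TP/(2TP+FP+FN)=136/211=0.6445
0.7219 > 0.6445 → Model A

Model A


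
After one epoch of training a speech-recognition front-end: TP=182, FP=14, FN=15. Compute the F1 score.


Precision = 182/196 = 0.9286
Recall = 182/197 = 0.9239
F1 = 2·P·R/(P+R) = 2·TP/(2·TP+FP+FN) = 364/(364+14+15) = 364/393 = 0.9262

0.9262


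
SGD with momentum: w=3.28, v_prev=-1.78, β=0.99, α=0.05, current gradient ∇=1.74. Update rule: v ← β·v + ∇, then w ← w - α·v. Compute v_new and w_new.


v_new = 0.99·-1.78 + 1.74 = -1.7622 + 1.74 = -0.0222
w_new = 3.28 - 0.05·-0.0222 = 3.28 + 0.00111 = 3.28111

v_new=-0.0222, w_new=3.28111


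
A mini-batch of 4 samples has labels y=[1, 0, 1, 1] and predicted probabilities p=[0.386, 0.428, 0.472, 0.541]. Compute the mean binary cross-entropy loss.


L[0] = -ln(0.386) = 0.9519
L[1] = -ln(1-0.428) = -ln(0.572) = 0.5586
L[2] = -ln(0.472) = 0.7508
L[3] = -ln(0.541) = 0.6143
mean = (0.9519 + 0.5586 + 0.7508 + 0.6143)/4 = 0.7189

0.7189


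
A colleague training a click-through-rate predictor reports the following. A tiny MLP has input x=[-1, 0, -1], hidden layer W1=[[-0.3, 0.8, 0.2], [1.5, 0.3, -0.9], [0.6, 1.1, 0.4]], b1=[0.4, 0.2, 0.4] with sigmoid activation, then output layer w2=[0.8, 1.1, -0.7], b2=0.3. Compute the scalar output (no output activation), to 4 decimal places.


z1[0] = (-0.3)·(-1) + (0.8)·(0) + (0.2)·(-1) + 0.4 = 0.5
z1[1] = (1.5)·(-1) + (0.3)·(0) + (-0.9)·(-1) + 0.2 = -0.4
z1[2] = (0.6)·(-1) + (1.1)·(0) + (0.4)·(-1) + 0.4 = -0.6
h = sigmoid(z1) = [0.6225, 0.4013, 0.3543]
output = (0.8)·(0.6225) + (1.1)·(0.4013) + (-0.7)·(0.3543) + 0.3 = 0.9914

0.9914


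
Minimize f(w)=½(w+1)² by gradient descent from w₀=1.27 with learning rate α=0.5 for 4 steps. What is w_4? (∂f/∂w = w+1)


step 1: grad = 1.27+1 = 2.27; w = 1.27 - 0.5·(2.27) = 0.135
step 2: grad = 0.135+1 = 1.135; w = 0.135 - 0.5·(1.135) = -0.4325
step 3: grad = -0.4325+1 = 0.5675; w = -0.4325 - 0.5·(0.5675) = -0.71625
step 4: grad = -0.71625+1 = 0.28375; w = -0.71625 - 0.5·(0.28375) = -0.858125

-0.858125


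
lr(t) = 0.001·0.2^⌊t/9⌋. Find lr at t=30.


n_drops = ⌊30/9⌋ = 3
lr = 0.001·0.2^3 = 0.001·0.008 = 0.000008

0.000008


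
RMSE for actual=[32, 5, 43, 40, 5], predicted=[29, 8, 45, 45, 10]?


MSE = 72/5 = 14.4
RMSE = √(72/5) = 3.7947

3.7947


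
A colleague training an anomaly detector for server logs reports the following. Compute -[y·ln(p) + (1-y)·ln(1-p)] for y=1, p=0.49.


BCE = -[y·ln(p) + (1-y)·ln(1-p)]
= -1·ln(0.49) - 0
= -ln(0.49) = 0.7133

0.7133


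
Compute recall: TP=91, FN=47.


Recall = TP/(TP+FN)
= 91/(91+47)
= 91/138 = 65.94%

65.94%


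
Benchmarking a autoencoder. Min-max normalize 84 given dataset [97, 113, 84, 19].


min=19, max=113
(84-19)/(113-19) = 65/94 = 0.6915

0.6915


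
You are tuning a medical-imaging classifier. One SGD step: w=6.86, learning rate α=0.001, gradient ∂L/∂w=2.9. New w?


w_new = w - α·∇
= 6.86 - 0.001·2.9
= 6.86 - 0.0029
= 6.8571

6.8571


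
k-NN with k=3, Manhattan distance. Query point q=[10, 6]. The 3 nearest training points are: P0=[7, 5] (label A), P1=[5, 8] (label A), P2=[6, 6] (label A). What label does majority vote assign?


d(q,P0) = 4  (label A)
d(q,P1) = 7  (label A)
d(q,P2) = 4  (label A)
Votes: A=3, B=0
Majority → A

A


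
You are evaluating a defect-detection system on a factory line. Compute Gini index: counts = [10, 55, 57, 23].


Probabilities: [10/145, 55/145, 57/145, 23/145] ≈ [0.069, 0.3793, 0.3931, 0.1586]
Σpᵢ² = (100 + 3025 + 3249 + 529)/145² = 6903/21025
Gini = 1 - Σpᵢ² = 1 - 6903/21025 = 0.6717

0.6717


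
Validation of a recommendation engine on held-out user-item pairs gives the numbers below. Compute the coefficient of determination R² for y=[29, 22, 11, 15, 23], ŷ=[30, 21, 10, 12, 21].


ȳ = 20
SS_res = Σ(y-ŷ)² = 16
SS_tot = Σ(y-ȳ)² = 200
R² = 1 - SS_res/SS_tot = 1 - 0.08 = 0.92

0.92


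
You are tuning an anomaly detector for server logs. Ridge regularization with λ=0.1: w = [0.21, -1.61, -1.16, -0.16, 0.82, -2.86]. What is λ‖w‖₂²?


‖w‖₂² = (0.21)² + (-1.61)² + (-1.16)² + (-0.16)² + (0.82)² + (-2.86)²
     = 0.0441 + 2.5921 + 1.3456 + 0.0256 + 0.6724 + 8.1796
     = 12.8594
λ·‖w‖₂² = 0.1·12.8594 = 1.28594

1.28594


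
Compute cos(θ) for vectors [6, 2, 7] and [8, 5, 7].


A·B = 6·8 + 2·5 + 7·7 = 107
‖A‖ = √89 = 9.434, ‖B‖ = √138 = 11.7473
cos = 107/(√89·√138) = 107/√12282 = 0.9655

0.9655


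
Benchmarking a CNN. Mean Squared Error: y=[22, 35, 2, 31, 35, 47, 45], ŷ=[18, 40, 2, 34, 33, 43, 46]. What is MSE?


Squared errors: (22-18)²=16, (35-40)²=25, (2-2)²=0, (31-34)²=9, (35-33)²=4, (47-43)²=16, (45-46)²=1
Sum = 71
MSE = 71/7 = 71/7

71/7


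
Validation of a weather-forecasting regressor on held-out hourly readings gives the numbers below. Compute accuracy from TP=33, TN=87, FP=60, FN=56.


Accuracy = (TP+TN)/(TP+TN+FP+FN)
= (33+87)/(236)
= 120/236 = 50.85%

50.85%


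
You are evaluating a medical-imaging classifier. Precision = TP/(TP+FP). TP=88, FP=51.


Precision = TP/(TP+FP)
= 88/(88+51)
= 88/139 = 63.31%

63.31%


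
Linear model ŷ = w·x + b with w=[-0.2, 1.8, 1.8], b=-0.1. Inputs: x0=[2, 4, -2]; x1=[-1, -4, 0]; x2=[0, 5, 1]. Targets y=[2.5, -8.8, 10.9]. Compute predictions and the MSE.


ŷ0 = (-0.2)·(2) + (1.8)·(4) + (1.8)·(-2) - 0.1 = 3.1
ŷ1 = (-0.2)·(-1) + (1.8)·(-4) + (1.8)·(0) - 0.1 = -7.1
ŷ2 = (-0.2)·(0) + (1.8)·(5) + (1.8)·(1) - 0.1 = 10.7
errors² = [0.36, 2.89, 0.04]
MSE = 3.2900/3 = 1.0967

1.0967


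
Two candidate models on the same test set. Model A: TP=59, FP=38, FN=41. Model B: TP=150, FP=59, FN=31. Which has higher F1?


Model A: P=59/97=0.6082, R=59/100=0.59, F1=2PR/(P+R)=2TP/(2TP+FP+FN)=118/197=0.599
Model B: P=150/209=0.7177, R=150/181=0.8287, F1=2PR/(P+R)=2TP/(2TP+FP+FN)=300/390=0.7692
0.599 < 0.7692 → Model B

Model B


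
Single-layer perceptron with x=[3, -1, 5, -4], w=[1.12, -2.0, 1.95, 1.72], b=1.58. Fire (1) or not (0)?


z = (3)·(1.12) + (-1)·(-2.0) + (5)·(1.95) + (-4)·(1.72) + 1.58
  = 9.81
step(z) = 1 (z≥0)

1


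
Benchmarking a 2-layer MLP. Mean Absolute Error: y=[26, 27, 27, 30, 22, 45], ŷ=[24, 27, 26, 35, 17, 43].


Absolute errors: |26-24|=2, |27-27|=0, |27-26|=1, |30-35|=5, |22-17|=5, |45-43|=2
Sum = 15
MAE = 15/6 = 5/2

5/2


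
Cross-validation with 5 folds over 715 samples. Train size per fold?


Fold size = 715/5 = 143
Training per fold = 715 - 143 = 572

572


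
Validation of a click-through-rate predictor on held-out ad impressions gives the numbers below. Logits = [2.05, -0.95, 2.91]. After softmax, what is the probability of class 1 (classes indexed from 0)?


Exponentials: e^2.05=7.7679, e^-0.95=0.3867, e^2.91=18.3568
Sum = 26.5114
Softmax = [0.293, 0.0146, 0.6924]
p[1] = 0.3867/26.5114 = 0.0146

0.0146


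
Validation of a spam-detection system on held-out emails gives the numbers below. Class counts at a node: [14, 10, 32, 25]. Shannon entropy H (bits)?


Probabilities: [14/81, 10/81, 32/81, 25/81] ≈ [0.1728, 0.1235, 0.3951, 0.3086]
H = -((14/81)·log₂(14/81) + (10/81)·log₂(10/81) + (32/81)·log₂(32/81) + (25/81)·log₂(25/81))
  = 1.8631 bits

1.8631 bits


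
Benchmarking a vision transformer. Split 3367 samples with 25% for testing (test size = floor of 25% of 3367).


Test = ⌊3367·25/100⌋ = 841
Train = 3367 - 841 = 2526

Train: 2526, Test: 841


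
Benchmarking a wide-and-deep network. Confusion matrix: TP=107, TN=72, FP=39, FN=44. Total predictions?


Total = TP + TN + FP + FN
= 107 + 72 + 39 + 44
= 262
(Predicted positive: 146, predicted negative: 116)

262


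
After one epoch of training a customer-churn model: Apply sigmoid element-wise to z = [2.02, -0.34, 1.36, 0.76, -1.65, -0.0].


σ(2.02) = 1/(1+e^-2.02) = 0.8829
σ(-0.34) = 1/(1+e^0.34) = 0.4158
σ(1.36) = 1/(1+e^-1.36) = 0.7958
σ(0.76) = 1/(1+e^-0.76) = 0.6814
σ(-1.65) = 1/(1+e^1.65) = 0.1611
σ(-0.0) = 1/(1+e^0.0) = 0.5
result = [0.8829, 0.4158, 0.7958, 0.6814, 0.1611, 0.5]

[0.8829, 0.4158, 0.7958, 0.6814, 0.1611, 0.5]


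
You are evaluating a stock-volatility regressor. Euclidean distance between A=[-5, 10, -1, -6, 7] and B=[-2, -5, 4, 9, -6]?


d = √((-5+ 2)² + (10+ 5)² + (-1-4)² + (-6-9)² + (7+ 6)²)
  = √(9 + 225 + 25 + 225 + 169)
  = √653 = 25.5539

25.5539


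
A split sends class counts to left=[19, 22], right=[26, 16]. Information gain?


Parent = [45, 38], H_parent = 0.9949
H_left = 0.9961 (n=41), H_right = 0.9587 (n=42)
H_children = (41/83)·0.9961 + (42/83)·0.9587 = 0.9772
IG = 0.9949 - 0.9772 = 0.0177

0.0177


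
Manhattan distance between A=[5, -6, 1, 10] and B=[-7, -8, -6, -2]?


d = |5+ 7| + |-6+ 8| + |1+ 6| + |10+ 2|
  = 12 + 2 + 7 + 12
  = 33

33


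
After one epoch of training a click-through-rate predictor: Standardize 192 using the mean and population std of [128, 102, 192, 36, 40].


μ = 99.6, σ = 58.2189
z = (192 - 99.6)/58.2189 = 1.5871

1.5871


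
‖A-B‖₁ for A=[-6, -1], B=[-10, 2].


d = |-6+ 10| + |-1-2|
  = 4 + 3
  = 7

7


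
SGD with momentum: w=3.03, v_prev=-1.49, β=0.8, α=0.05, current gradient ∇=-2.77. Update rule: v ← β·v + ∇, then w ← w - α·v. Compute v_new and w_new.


v_new = 0.8·-1.49 - 2.77 = -1.192 - 2.77 = -3.962
w_new = 3.03 - 0.05·-3.962 = 3.03 + 0.1981 = 3.2281

v_new=-3.962, w_new=3.2281
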